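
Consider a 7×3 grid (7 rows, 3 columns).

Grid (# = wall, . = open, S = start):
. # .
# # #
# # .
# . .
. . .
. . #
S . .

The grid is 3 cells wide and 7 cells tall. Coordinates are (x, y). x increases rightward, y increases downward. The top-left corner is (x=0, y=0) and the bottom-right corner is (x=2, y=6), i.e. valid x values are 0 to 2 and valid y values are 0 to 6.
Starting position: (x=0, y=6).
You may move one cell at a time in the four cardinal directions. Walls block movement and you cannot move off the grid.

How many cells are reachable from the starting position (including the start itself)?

Answer: Reachable cells: 11

Derivation:
BFS flood-fill from (x=0, y=6):
  Distance 0: (x=0, y=6)
  Distance 1: (x=0, y=5), (x=1, y=6)
  Distance 2: (x=0, y=4), (x=1, y=5), (x=2, y=6)
  Distance 3: (x=1, y=4)
  Distance 4: (x=1, y=3), (x=2, y=4)
  Distance 5: (x=2, y=3)
  Distance 6: (x=2, y=2)
Total reachable: 11 (grid has 13 open cells total)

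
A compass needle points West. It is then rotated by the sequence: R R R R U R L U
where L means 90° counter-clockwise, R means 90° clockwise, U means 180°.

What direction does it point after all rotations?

Start: West
  R (right (90° clockwise)) -> North
  R (right (90° clockwise)) -> East
  R (right (90° clockwise)) -> South
  R (right (90° clockwise)) -> West
  U (U-turn (180°)) -> East
  R (right (90° clockwise)) -> South
  L (left (90° counter-clockwise)) -> East
  U (U-turn (180°)) -> West
Final: West

Answer: Final heading: West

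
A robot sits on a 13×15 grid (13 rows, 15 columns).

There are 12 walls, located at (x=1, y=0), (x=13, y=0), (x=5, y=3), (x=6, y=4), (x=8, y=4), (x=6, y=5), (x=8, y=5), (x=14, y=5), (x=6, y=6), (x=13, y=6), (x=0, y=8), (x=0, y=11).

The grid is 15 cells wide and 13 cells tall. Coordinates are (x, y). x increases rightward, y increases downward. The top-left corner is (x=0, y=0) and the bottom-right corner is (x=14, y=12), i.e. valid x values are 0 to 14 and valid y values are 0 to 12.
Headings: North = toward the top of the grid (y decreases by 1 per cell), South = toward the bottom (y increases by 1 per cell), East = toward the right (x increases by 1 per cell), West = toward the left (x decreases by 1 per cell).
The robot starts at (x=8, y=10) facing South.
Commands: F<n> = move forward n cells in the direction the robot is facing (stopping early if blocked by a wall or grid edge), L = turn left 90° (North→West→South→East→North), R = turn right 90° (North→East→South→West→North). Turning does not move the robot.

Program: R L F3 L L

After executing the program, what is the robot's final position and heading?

Answer: Final position: (x=8, y=12), facing North

Derivation:
Start: (x=8, y=10), facing South
  R: turn right, now facing West
  L: turn left, now facing South
  F3: move forward 2/3 (blocked), now at (x=8, y=12)
  L: turn left, now facing East
  L: turn left, now facing North
Final: (x=8, y=12), facing North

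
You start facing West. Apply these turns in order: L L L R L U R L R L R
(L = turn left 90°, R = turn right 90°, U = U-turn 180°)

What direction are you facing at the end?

Answer: Final heading: West

Derivation:
Start: West
  L (left (90° counter-clockwise)) -> South
  L (left (90° counter-clockwise)) -> East
  L (left (90° counter-clockwise)) -> North
  R (right (90° clockwise)) -> East
  L (left (90° counter-clockwise)) -> North
  U (U-turn (180°)) -> South
  R (right (90° clockwise)) -> West
  L (left (90° counter-clockwise)) -> South
  R (right (90° clockwise)) -> West
  L (left (90° counter-clockwise)) -> South
  R (right (90° clockwise)) -> West
Final: West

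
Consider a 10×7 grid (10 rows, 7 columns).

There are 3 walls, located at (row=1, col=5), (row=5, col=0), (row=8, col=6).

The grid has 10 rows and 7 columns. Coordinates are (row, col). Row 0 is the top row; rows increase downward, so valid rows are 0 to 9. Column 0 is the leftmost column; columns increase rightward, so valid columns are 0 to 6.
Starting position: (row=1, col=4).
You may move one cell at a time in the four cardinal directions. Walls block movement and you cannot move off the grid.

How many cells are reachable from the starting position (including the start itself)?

Answer: Reachable cells: 67

Derivation:
BFS flood-fill from (row=1, col=4):
  Distance 0: (row=1, col=4)
  Distance 1: (row=0, col=4), (row=1, col=3), (row=2, col=4)
  Distance 2: (row=0, col=3), (row=0, col=5), (row=1, col=2), (row=2, col=3), (row=2, col=5), (row=3, col=4)
  Distance 3: (row=0, col=2), (row=0, col=6), (row=1, col=1), (row=2, col=2), (row=2, col=6), (row=3, col=3), (row=3, col=5), (row=4, col=4)
  Distance 4: (row=0, col=1), (row=1, col=0), (row=1, col=6), (row=2, col=1), (row=3, col=2), (row=3, col=6), (row=4, col=3), (row=4, col=5), (row=5, col=4)
  Distance 5: (row=0, col=0), (row=2, col=0), (row=3, col=1), (row=4, col=2), (row=4, col=6), (row=5, col=3), (row=5, col=5), (row=6, col=4)
  Distance 6: (row=3, col=0), (row=4, col=1), (row=5, col=2), (row=5, col=6), (row=6, col=3), (row=6, col=5), (row=7, col=4)
  Distance 7: (row=4, col=0), (row=5, col=1), (row=6, col=2), (row=6, col=6), (row=7, col=3), (row=7, col=5), (row=8, col=4)
  Distance 8: (row=6, col=1), (row=7, col=2), (row=7, col=6), (row=8, col=3), (row=8, col=5), (row=9, col=4)
  Distance 9: (row=6, col=0), (row=7, col=1), (row=8, col=2), (row=9, col=3), (row=9, col=5)
  Distance 10: (row=7, col=0), (row=8, col=1), (row=9, col=2), (row=9, col=6)
  Distance 11: (row=8, col=0), (row=9, col=1)
  Distance 12: (row=9, col=0)
Total reachable: 67 (grid has 67 open cells total)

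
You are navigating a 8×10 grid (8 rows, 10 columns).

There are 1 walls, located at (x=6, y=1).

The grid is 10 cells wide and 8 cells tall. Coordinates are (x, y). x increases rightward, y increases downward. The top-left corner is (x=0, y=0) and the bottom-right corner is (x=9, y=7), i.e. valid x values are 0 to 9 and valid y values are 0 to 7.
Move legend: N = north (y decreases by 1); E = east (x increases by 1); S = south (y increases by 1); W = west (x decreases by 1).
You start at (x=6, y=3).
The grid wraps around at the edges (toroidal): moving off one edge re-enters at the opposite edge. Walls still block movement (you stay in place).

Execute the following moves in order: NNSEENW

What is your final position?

Start: (x=6, y=3)
  N (north): (x=6, y=3) -> (x=6, y=2)
  N (north): blocked, stay at (x=6, y=2)
  S (south): (x=6, y=2) -> (x=6, y=3)
  E (east): (x=6, y=3) -> (x=7, y=3)
  E (east): (x=7, y=3) -> (x=8, y=3)
  N (north): (x=8, y=3) -> (x=8, y=2)
  W (west): (x=8, y=2) -> (x=7, y=2)
Final: (x=7, y=2)

Answer: Final position: (x=7, y=2)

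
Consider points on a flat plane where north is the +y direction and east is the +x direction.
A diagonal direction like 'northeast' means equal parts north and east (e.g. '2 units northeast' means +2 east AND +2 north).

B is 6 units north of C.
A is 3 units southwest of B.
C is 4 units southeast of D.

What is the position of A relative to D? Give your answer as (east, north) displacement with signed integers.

Answer: A is at (east=1, north=-1) relative to D.

Derivation:
Place D at the origin (east=0, north=0).
  C is 4 units southeast of D: delta (east=+4, north=-4); C at (east=4, north=-4).
  B is 6 units north of C: delta (east=+0, north=+6); B at (east=4, north=2).
  A is 3 units southwest of B: delta (east=-3, north=-3); A at (east=1, north=-1).
Therefore A relative to D: (east=1, north=-1).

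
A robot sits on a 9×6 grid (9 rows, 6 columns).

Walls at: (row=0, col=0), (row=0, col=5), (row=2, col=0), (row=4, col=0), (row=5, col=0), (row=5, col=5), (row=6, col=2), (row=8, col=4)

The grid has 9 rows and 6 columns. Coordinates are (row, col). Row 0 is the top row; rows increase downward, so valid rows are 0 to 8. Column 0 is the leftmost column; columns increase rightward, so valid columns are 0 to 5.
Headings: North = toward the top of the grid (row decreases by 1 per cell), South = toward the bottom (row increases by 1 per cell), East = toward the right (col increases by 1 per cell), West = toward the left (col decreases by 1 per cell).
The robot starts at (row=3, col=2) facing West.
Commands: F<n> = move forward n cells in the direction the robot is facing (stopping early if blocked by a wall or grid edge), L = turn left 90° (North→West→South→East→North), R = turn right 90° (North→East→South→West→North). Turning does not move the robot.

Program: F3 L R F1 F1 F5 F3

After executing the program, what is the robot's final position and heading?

Answer: Final position: (row=3, col=0), facing West

Derivation:
Start: (row=3, col=2), facing West
  F3: move forward 2/3 (blocked), now at (row=3, col=0)
  L: turn left, now facing South
  R: turn right, now facing West
  F1: move forward 0/1 (blocked), now at (row=3, col=0)
  F1: move forward 0/1 (blocked), now at (row=3, col=0)
  F5: move forward 0/5 (blocked), now at (row=3, col=0)
  F3: move forward 0/3 (blocked), now at (row=3, col=0)
Final: (row=3, col=0), facing West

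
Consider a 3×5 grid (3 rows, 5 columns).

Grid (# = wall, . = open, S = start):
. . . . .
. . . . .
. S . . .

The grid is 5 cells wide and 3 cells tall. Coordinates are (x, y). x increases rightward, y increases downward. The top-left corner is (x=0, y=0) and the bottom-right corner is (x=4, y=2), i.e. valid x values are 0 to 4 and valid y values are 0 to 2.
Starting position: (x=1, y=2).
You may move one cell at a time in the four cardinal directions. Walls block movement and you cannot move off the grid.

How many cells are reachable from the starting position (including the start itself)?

Answer: Reachable cells: 15

Derivation:
BFS flood-fill from (x=1, y=2):
  Distance 0: (x=1, y=2)
  Distance 1: (x=1, y=1), (x=0, y=2), (x=2, y=2)
  Distance 2: (x=1, y=0), (x=0, y=1), (x=2, y=1), (x=3, y=2)
  Distance 3: (x=0, y=0), (x=2, y=0), (x=3, y=1), (x=4, y=2)
  Distance 4: (x=3, y=0), (x=4, y=1)
  Distance 5: (x=4, y=0)
Total reachable: 15 (grid has 15 open cells total)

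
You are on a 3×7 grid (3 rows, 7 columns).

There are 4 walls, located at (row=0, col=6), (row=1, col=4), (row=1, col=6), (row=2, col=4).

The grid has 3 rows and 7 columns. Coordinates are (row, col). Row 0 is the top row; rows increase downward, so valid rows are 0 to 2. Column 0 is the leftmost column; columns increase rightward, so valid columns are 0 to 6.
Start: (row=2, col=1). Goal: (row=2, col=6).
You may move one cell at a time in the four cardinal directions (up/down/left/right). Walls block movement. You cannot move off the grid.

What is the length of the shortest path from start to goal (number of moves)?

Answer: Shortest path length: 9

Derivation:
BFS from (row=2, col=1) until reaching (row=2, col=6):
  Distance 0: (row=2, col=1)
  Distance 1: (row=1, col=1), (row=2, col=0), (row=2, col=2)
  Distance 2: (row=0, col=1), (row=1, col=0), (row=1, col=2), (row=2, col=3)
  Distance 3: (row=0, col=0), (row=0, col=2), (row=1, col=3)
  Distance 4: (row=0, col=3)
  Distance 5: (row=0, col=4)
  Distance 6: (row=0, col=5)
  Distance 7: (row=1, col=5)
  Distance 8: (row=2, col=5)
  Distance 9: (row=2, col=6)  <- goal reached here
One shortest path (9 moves): (row=2, col=1) -> (row=2, col=2) -> (row=2, col=3) -> (row=1, col=3) -> (row=0, col=3) -> (row=0, col=4) -> (row=0, col=5) -> (row=1, col=5) -> (row=2, col=5) -> (row=2, col=6)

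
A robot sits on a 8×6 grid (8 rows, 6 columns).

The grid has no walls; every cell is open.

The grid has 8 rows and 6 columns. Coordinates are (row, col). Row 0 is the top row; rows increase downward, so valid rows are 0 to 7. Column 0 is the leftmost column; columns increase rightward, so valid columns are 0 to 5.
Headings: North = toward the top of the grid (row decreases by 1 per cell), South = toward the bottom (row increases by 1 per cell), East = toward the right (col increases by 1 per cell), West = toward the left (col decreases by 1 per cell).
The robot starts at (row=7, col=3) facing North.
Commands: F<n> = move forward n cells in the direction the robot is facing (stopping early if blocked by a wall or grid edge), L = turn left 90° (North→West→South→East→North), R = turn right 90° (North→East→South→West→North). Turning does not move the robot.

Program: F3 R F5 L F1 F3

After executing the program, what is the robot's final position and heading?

Answer: Final position: (row=0, col=5), facing North

Derivation:
Start: (row=7, col=3), facing North
  F3: move forward 3, now at (row=4, col=3)
  R: turn right, now facing East
  F5: move forward 2/5 (blocked), now at (row=4, col=5)
  L: turn left, now facing North
  F1: move forward 1, now at (row=3, col=5)
  F3: move forward 3, now at (row=0, col=5)
Final: (row=0, col=5), facing North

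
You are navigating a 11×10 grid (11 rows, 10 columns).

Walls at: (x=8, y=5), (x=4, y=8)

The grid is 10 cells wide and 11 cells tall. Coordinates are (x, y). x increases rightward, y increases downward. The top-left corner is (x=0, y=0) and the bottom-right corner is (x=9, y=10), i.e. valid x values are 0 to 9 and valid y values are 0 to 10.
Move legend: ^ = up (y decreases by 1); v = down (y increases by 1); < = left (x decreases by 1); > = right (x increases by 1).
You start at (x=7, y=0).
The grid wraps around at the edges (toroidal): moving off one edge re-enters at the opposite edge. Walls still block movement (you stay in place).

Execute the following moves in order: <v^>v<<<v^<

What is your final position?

Start: (x=7, y=0)
  < (left): (x=7, y=0) -> (x=6, y=0)
  v (down): (x=6, y=0) -> (x=6, y=1)
  ^ (up): (x=6, y=1) -> (x=6, y=0)
  > (right): (x=6, y=0) -> (x=7, y=0)
  v (down): (x=7, y=0) -> (x=7, y=1)
  < (left): (x=7, y=1) -> (x=6, y=1)
  < (left): (x=6, y=1) -> (x=5, y=1)
  < (left): (x=5, y=1) -> (x=4, y=1)
  v (down): (x=4, y=1) -> (x=4, y=2)
  ^ (up): (x=4, y=2) -> (x=4, y=1)
  < (left): (x=4, y=1) -> (x=3, y=1)
Final: (x=3, y=1)

Answer: Final position: (x=3, y=1)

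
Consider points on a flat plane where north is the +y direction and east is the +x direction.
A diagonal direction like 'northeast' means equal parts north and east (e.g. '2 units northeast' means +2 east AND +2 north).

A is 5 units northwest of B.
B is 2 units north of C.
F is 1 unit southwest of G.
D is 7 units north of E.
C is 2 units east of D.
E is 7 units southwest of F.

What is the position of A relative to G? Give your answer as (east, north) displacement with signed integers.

Place G at the origin (east=0, north=0).
  F is 1 unit southwest of G: delta (east=-1, north=-1); F at (east=-1, north=-1).
  E is 7 units southwest of F: delta (east=-7, north=-7); E at (east=-8, north=-8).
  D is 7 units north of E: delta (east=+0, north=+7); D at (east=-8, north=-1).
  C is 2 units east of D: delta (east=+2, north=+0); C at (east=-6, north=-1).
  B is 2 units north of C: delta (east=+0, north=+2); B at (east=-6, north=1).
  A is 5 units northwest of B: delta (east=-5, north=+5); A at (east=-11, north=6).
Therefore A relative to G: (east=-11, north=6).

Answer: A is at (east=-11, north=6) relative to G.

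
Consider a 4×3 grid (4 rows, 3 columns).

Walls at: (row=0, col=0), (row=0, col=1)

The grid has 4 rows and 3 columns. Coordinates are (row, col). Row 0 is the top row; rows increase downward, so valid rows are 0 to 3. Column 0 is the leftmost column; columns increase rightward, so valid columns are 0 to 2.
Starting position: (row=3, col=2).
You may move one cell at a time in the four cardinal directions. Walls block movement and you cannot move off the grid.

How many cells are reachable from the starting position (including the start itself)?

BFS flood-fill from (row=3, col=2):
  Distance 0: (row=3, col=2)
  Distance 1: (row=2, col=2), (row=3, col=1)
  Distance 2: (row=1, col=2), (row=2, col=1), (row=3, col=0)
  Distance 3: (row=0, col=2), (row=1, col=1), (row=2, col=0)
  Distance 4: (row=1, col=0)
Total reachable: 10 (grid has 10 open cells total)

Answer: Reachable cells: 10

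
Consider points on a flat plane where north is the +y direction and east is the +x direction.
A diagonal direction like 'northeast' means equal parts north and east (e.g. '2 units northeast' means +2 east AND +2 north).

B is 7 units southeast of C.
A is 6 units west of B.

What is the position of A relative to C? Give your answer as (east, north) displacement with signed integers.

Place C at the origin (east=0, north=0).
  B is 7 units southeast of C: delta (east=+7, north=-7); B at (east=7, north=-7).
  A is 6 units west of B: delta (east=-6, north=+0); A at (east=1, north=-7).
Therefore A relative to C: (east=1, north=-7).

Answer: A is at (east=1, north=-7) relative to C.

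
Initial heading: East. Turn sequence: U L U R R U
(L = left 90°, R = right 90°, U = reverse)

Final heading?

Start: East
  U (U-turn (180°)) -> West
  L (left (90° counter-clockwise)) -> South
  U (U-turn (180°)) -> North
  R (right (90° clockwise)) -> East
  R (right (90° clockwise)) -> South
  U (U-turn (180°)) -> North
Final: North

Answer: Final heading: North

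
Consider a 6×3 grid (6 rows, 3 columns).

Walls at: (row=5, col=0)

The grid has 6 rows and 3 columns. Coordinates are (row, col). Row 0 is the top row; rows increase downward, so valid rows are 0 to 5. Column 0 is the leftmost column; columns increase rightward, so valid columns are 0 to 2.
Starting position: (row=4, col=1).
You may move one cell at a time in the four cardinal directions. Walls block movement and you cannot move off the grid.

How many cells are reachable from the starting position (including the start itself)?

BFS flood-fill from (row=4, col=1):
  Distance 0: (row=4, col=1)
  Distance 1: (row=3, col=1), (row=4, col=0), (row=4, col=2), (row=5, col=1)
  Distance 2: (row=2, col=1), (row=3, col=0), (row=3, col=2), (row=5, col=2)
  Distance 3: (row=1, col=1), (row=2, col=0), (row=2, col=2)
  Distance 4: (row=0, col=1), (row=1, col=0), (row=1, col=2)
  Distance 5: (row=0, col=0), (row=0, col=2)
Total reachable: 17 (grid has 17 open cells total)

Answer: Reachable cells: 17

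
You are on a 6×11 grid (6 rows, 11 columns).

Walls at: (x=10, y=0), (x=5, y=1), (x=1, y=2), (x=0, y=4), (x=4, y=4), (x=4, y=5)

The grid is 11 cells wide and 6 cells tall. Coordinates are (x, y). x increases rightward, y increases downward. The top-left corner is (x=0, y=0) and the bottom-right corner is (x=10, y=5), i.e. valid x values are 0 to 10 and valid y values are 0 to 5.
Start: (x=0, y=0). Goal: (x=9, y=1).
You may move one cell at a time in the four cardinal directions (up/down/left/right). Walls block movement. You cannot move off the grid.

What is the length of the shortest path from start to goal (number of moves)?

Answer: Shortest path length: 10

Derivation:
BFS from (x=0, y=0) until reaching (x=9, y=1):
  Distance 0: (x=0, y=0)
  Distance 1: (x=1, y=0), (x=0, y=1)
  Distance 2: (x=2, y=0), (x=1, y=1), (x=0, y=2)
  Distance 3: (x=3, y=0), (x=2, y=1), (x=0, y=3)
  Distance 4: (x=4, y=0), (x=3, y=1), (x=2, y=2), (x=1, y=3)
  Distance 5: (x=5, y=0), (x=4, y=1), (x=3, y=2), (x=2, y=3), (x=1, y=4)
  Distance 6: (x=6, y=0), (x=4, y=2), (x=3, y=3), (x=2, y=4), (x=1, y=5)
  Distance 7: (x=7, y=0), (x=6, y=1), (x=5, y=2), (x=4, y=3), (x=3, y=4), (x=0, y=5), (x=2, y=5)
  Distance 8: (x=8, y=0), (x=7, y=1), (x=6, y=2), (x=5, y=3), (x=3, y=5)
  Distance 9: (x=9, y=0), (x=8, y=1), (x=7, y=2), (x=6, y=3), (x=5, y=4)
  Distance 10: (x=9, y=1), (x=8, y=2), (x=7, y=3), (x=6, y=4), (x=5, y=5)  <- goal reached here
One shortest path (10 moves): (x=0, y=0) -> (x=1, y=0) -> (x=2, y=0) -> (x=3, y=0) -> (x=4, y=0) -> (x=5, y=0) -> (x=6, y=0) -> (x=7, y=0) -> (x=8, y=0) -> (x=9, y=0) -> (x=9, y=1)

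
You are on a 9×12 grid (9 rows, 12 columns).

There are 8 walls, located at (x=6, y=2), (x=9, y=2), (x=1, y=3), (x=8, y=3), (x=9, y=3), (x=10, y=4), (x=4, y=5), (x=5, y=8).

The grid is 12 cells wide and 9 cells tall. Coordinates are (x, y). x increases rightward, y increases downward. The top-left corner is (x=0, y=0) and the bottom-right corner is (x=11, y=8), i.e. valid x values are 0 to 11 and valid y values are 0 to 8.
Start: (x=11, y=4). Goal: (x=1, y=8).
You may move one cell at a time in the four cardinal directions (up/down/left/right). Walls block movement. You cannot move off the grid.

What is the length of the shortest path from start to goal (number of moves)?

BFS from (x=11, y=4) until reaching (x=1, y=8):
  Distance 0: (x=11, y=4)
  Distance 1: (x=11, y=3), (x=11, y=5)
  Distance 2: (x=11, y=2), (x=10, y=3), (x=10, y=5), (x=11, y=6)
  Distance 3: (x=11, y=1), (x=10, y=2), (x=9, y=5), (x=10, y=6), (x=11, y=7)
  Distance 4: (x=11, y=0), (x=10, y=1), (x=9, y=4), (x=8, y=5), (x=9, y=6), (x=10, y=7), (x=11, y=8)
  Distance 5: (x=10, y=0), (x=9, y=1), (x=8, y=4), (x=7, y=5), (x=8, y=6), (x=9, y=7), (x=10, y=8)
  Distance 6: (x=9, y=0), (x=8, y=1), (x=7, y=4), (x=6, y=5), (x=7, y=6), (x=8, y=7), (x=9, y=8)
  Distance 7: (x=8, y=0), (x=7, y=1), (x=8, y=2), (x=7, y=3), (x=6, y=4), (x=5, y=5), (x=6, y=6), (x=7, y=7), (x=8, y=8)
  Distance 8: (x=7, y=0), (x=6, y=1), (x=7, y=2), (x=6, y=3), (x=5, y=4), (x=5, y=6), (x=6, y=7), (x=7, y=8)
  Distance 9: (x=6, y=0), (x=5, y=1), (x=5, y=3), (x=4, y=4), (x=4, y=6), (x=5, y=7), (x=6, y=8)
  Distance 10: (x=5, y=0), (x=4, y=1), (x=5, y=2), (x=4, y=3), (x=3, y=4), (x=3, y=6), (x=4, y=7)
  Distance 11: (x=4, y=0), (x=3, y=1), (x=4, y=2), (x=3, y=3), (x=2, y=4), (x=3, y=5), (x=2, y=6), (x=3, y=7), (x=4, y=8)
  Distance 12: (x=3, y=0), (x=2, y=1), (x=3, y=2), (x=2, y=3), (x=1, y=4), (x=2, y=5), (x=1, y=6), (x=2, y=7), (x=3, y=8)
  Distance 13: (x=2, y=0), (x=1, y=1), (x=2, y=2), (x=0, y=4), (x=1, y=5), (x=0, y=6), (x=1, y=7), (x=2, y=8)
  Distance 14: (x=1, y=0), (x=0, y=1), (x=1, y=2), (x=0, y=3), (x=0, y=5), (x=0, y=7), (x=1, y=8)  <- goal reached here
One shortest path (14 moves): (x=11, y=4) -> (x=11, y=5) -> (x=10, y=5) -> (x=9, y=5) -> (x=8, y=5) -> (x=7, y=5) -> (x=6, y=5) -> (x=5, y=5) -> (x=5, y=6) -> (x=4, y=6) -> (x=3, y=6) -> (x=2, y=6) -> (x=1, y=6) -> (x=1, y=7) -> (x=1, y=8)

Answer: Shortest path length: 14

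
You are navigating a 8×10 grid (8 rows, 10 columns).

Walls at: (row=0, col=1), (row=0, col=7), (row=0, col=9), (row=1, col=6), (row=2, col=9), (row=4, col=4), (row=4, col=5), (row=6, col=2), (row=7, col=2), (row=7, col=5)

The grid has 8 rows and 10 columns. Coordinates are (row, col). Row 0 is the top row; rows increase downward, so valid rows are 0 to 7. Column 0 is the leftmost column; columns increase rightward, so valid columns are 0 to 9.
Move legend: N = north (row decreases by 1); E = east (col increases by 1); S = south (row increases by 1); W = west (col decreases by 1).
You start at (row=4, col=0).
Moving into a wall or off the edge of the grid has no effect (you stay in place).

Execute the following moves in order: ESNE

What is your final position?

Answer: Final position: (row=4, col=2)

Derivation:
Start: (row=4, col=0)
  E (east): (row=4, col=0) -> (row=4, col=1)
  S (south): (row=4, col=1) -> (row=5, col=1)
  N (north): (row=5, col=1) -> (row=4, col=1)
  E (east): (row=4, col=1) -> (row=4, col=2)
Final: (row=4, col=2)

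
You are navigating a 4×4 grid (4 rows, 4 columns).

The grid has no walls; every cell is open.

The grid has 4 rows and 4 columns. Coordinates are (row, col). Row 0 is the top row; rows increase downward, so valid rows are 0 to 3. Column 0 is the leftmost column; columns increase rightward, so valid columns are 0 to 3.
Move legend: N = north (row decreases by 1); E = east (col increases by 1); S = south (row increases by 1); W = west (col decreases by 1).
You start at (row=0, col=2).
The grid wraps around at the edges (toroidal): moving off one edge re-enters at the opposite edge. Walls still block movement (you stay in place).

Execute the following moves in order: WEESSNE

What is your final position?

Start: (row=0, col=2)
  W (west): (row=0, col=2) -> (row=0, col=1)
  E (east): (row=0, col=1) -> (row=0, col=2)
  E (east): (row=0, col=2) -> (row=0, col=3)
  S (south): (row=0, col=3) -> (row=1, col=3)
  S (south): (row=1, col=3) -> (row=2, col=3)
  N (north): (row=2, col=3) -> (row=1, col=3)
  E (east): (row=1, col=3) -> (row=1, col=0)
Final: (row=1, col=0)

Answer: Final position: (row=1, col=0)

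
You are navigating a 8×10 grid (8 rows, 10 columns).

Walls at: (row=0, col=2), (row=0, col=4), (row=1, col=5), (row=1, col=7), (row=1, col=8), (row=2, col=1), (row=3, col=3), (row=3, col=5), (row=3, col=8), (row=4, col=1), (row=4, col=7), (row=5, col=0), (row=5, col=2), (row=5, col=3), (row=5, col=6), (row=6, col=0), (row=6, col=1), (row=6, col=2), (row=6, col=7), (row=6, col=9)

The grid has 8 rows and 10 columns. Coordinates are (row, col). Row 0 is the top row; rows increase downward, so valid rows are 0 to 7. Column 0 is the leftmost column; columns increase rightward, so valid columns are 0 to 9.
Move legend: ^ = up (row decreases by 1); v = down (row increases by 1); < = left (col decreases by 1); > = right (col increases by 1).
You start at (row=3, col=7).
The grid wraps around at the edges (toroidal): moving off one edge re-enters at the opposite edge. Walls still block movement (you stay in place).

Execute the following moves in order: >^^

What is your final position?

Start: (row=3, col=7)
  > (right): blocked, stay at (row=3, col=7)
  ^ (up): (row=3, col=7) -> (row=2, col=7)
  ^ (up): blocked, stay at (row=2, col=7)
Final: (row=2, col=7)

Answer: Final position: (row=2, col=7)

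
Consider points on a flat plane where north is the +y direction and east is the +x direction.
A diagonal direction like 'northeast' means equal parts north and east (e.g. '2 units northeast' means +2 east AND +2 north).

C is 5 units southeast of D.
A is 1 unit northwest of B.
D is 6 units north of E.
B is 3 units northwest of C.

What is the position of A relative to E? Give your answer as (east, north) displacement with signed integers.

Place E at the origin (east=0, north=0).
  D is 6 units north of E: delta (east=+0, north=+6); D at (east=0, north=6).
  C is 5 units southeast of D: delta (east=+5, north=-5); C at (east=5, north=1).
  B is 3 units northwest of C: delta (east=-3, north=+3); B at (east=2, north=4).
  A is 1 unit northwest of B: delta (east=-1, north=+1); A at (east=1, north=5).
Therefore A relative to E: (east=1, north=5).

Answer: A is at (east=1, north=5) relative to E.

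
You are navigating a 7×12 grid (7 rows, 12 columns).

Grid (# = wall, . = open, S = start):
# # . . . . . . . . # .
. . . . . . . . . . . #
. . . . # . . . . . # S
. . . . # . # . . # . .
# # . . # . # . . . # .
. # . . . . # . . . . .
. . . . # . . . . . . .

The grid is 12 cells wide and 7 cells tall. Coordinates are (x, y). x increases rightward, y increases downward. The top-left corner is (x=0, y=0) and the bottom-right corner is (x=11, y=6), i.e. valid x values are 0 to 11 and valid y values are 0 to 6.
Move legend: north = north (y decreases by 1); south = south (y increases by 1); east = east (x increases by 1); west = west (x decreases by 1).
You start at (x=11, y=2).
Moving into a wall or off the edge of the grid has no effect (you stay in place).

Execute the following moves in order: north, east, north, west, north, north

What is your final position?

Answer: Final position: (x=11, y=2)

Derivation:
Start: (x=11, y=2)
  north (north): blocked, stay at (x=11, y=2)
  east (east): blocked, stay at (x=11, y=2)
  north (north): blocked, stay at (x=11, y=2)
  west (west): blocked, stay at (x=11, y=2)
  north (north): blocked, stay at (x=11, y=2)
  north (north): blocked, stay at (x=11, y=2)
Final: (x=11, y=2)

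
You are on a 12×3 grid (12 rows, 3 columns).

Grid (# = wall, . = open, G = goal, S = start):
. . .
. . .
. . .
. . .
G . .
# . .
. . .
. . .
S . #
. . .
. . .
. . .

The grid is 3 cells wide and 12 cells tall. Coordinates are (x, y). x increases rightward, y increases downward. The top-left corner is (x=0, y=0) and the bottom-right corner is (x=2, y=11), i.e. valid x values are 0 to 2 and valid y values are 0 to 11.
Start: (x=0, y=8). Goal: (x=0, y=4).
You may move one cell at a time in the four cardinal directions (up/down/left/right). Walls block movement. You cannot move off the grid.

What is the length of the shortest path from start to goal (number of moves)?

BFS from (x=0, y=8) until reaching (x=0, y=4):
  Distance 0: (x=0, y=8)
  Distance 1: (x=0, y=7), (x=1, y=8), (x=0, y=9)
  Distance 2: (x=0, y=6), (x=1, y=7), (x=1, y=9), (x=0, y=10)
  Distance 3: (x=1, y=6), (x=2, y=7), (x=2, y=9), (x=1, y=10), (x=0, y=11)
  Distance 4: (x=1, y=5), (x=2, y=6), (x=2, y=10), (x=1, y=11)
  Distance 5: (x=1, y=4), (x=2, y=5), (x=2, y=11)
  Distance 6: (x=1, y=3), (x=0, y=4), (x=2, y=4)  <- goal reached here
One shortest path (6 moves): (x=0, y=8) -> (x=1, y=8) -> (x=1, y=7) -> (x=1, y=6) -> (x=1, y=5) -> (x=1, y=4) -> (x=0, y=4)

Answer: Shortest path length: 6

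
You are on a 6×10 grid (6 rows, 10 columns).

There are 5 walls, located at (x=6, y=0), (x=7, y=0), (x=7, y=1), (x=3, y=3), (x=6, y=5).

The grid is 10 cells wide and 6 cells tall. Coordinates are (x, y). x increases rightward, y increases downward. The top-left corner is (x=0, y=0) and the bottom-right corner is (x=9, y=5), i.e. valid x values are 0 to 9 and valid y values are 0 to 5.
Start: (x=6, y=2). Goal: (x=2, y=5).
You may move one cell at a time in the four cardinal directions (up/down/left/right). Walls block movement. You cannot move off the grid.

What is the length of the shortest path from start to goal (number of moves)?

BFS from (x=6, y=2) until reaching (x=2, y=5):
  Distance 0: (x=6, y=2)
  Distance 1: (x=6, y=1), (x=5, y=2), (x=7, y=2), (x=6, y=3)
  Distance 2: (x=5, y=1), (x=4, y=2), (x=8, y=2), (x=5, y=3), (x=7, y=3), (x=6, y=4)
  Distance 3: (x=5, y=0), (x=4, y=1), (x=8, y=1), (x=3, y=2), (x=9, y=2), (x=4, y=3), (x=8, y=3), (x=5, y=4), (x=7, y=4)
  Distance 4: (x=4, y=0), (x=8, y=0), (x=3, y=1), (x=9, y=1), (x=2, y=2), (x=9, y=3), (x=4, y=4), (x=8, y=4), (x=5, y=5), (x=7, y=5)
  Distance 5: (x=3, y=0), (x=9, y=0), (x=2, y=1), (x=1, y=2), (x=2, y=3), (x=3, y=4), (x=9, y=4), (x=4, y=5), (x=8, y=5)
  Distance 6: (x=2, y=0), (x=1, y=1), (x=0, y=2), (x=1, y=3), (x=2, y=4), (x=3, y=5), (x=9, y=5)
  Distance 7: (x=1, y=0), (x=0, y=1), (x=0, y=3), (x=1, y=4), (x=2, y=5)  <- goal reached here
One shortest path (7 moves): (x=6, y=2) -> (x=5, y=2) -> (x=4, y=2) -> (x=3, y=2) -> (x=2, y=2) -> (x=2, y=3) -> (x=2, y=4) -> (x=2, y=5)

Answer: Shortest path length: 7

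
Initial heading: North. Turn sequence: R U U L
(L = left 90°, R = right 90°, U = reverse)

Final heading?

Answer: Final heading: North

Derivation:
Start: North
  R (right (90° clockwise)) -> East
  U (U-turn (180°)) -> West
  U (U-turn (180°)) -> East
  L (left (90° counter-clockwise)) -> North
Final: North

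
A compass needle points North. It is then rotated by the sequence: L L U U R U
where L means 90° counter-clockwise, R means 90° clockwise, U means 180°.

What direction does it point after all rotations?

Start: North
  L (left (90° counter-clockwise)) -> West
  L (left (90° counter-clockwise)) -> South
  U (U-turn (180°)) -> North
  U (U-turn (180°)) -> South
  R (right (90° clockwise)) -> West
  U (U-turn (180°)) -> East
Final: East

Answer: Final heading: East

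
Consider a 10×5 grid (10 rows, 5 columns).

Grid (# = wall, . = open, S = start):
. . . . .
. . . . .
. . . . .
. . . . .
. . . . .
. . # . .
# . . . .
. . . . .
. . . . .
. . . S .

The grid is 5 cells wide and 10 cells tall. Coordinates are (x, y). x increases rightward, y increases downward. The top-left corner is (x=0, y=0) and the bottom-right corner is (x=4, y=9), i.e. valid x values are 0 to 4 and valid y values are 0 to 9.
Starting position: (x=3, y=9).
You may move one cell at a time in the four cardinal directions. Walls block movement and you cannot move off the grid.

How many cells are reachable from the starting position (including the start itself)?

Answer: Reachable cells: 48

Derivation:
BFS flood-fill from (x=3, y=9):
  Distance 0: (x=3, y=9)
  Distance 1: (x=3, y=8), (x=2, y=9), (x=4, y=9)
  Distance 2: (x=3, y=7), (x=2, y=8), (x=4, y=8), (x=1, y=9)
  Distance 3: (x=3, y=6), (x=2, y=7), (x=4, y=7), (x=1, y=8), (x=0, y=9)
  Distance 4: (x=3, y=5), (x=2, y=6), (x=4, y=6), (x=1, y=7), (x=0, y=8)
  Distance 5: (x=3, y=4), (x=4, y=5), (x=1, y=6), (x=0, y=7)
  Distance 6: (x=3, y=3), (x=2, y=4), (x=4, y=4), (x=1, y=5)
  Distance 7: (x=3, y=2), (x=2, y=3), (x=4, y=3), (x=1, y=4), (x=0, y=5)
  Distance 8: (x=3, y=1), (x=2, y=2), (x=4, y=2), (x=1, y=3), (x=0, y=4)
  Distance 9: (x=3, y=0), (x=2, y=1), (x=4, y=1), (x=1, y=2), (x=0, y=3)
  Distance 10: (x=2, y=0), (x=4, y=0), (x=1, y=1), (x=0, y=2)
  Distance 11: (x=1, y=0), (x=0, y=1)
  Distance 12: (x=0, y=0)
Total reachable: 48 (grid has 48 open cells total)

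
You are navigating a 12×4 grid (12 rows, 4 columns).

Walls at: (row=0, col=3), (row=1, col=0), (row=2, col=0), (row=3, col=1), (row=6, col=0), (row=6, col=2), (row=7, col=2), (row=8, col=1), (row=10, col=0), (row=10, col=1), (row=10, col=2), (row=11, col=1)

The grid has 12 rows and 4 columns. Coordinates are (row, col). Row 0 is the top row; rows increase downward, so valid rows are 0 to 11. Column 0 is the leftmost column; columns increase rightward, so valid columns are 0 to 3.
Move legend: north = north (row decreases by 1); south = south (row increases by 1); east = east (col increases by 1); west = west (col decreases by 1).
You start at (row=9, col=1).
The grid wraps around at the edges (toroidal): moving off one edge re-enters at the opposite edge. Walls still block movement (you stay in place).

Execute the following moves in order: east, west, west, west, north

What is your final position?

Answer: Final position: (row=8, col=3)

Derivation:
Start: (row=9, col=1)
  east (east): (row=9, col=1) -> (row=9, col=2)
  west (west): (row=9, col=2) -> (row=9, col=1)
  west (west): (row=9, col=1) -> (row=9, col=0)
  west (west): (row=9, col=0) -> (row=9, col=3)
  north (north): (row=9, col=3) -> (row=8, col=3)
Final: (row=8, col=3)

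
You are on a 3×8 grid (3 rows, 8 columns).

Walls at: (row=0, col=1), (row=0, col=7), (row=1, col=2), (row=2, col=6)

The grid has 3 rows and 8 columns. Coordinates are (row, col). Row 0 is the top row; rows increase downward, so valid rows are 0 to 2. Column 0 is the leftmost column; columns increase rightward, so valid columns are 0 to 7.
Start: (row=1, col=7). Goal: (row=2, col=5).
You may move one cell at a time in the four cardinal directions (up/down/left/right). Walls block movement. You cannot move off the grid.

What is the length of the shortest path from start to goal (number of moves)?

BFS from (row=1, col=7) until reaching (row=2, col=5):
  Distance 0: (row=1, col=7)
  Distance 1: (row=1, col=6), (row=2, col=7)
  Distance 2: (row=0, col=6), (row=1, col=5)
  Distance 3: (row=0, col=5), (row=1, col=4), (row=2, col=5)  <- goal reached here
One shortest path (3 moves): (row=1, col=7) -> (row=1, col=6) -> (row=1, col=5) -> (row=2, col=5)

Answer: Shortest path length: 3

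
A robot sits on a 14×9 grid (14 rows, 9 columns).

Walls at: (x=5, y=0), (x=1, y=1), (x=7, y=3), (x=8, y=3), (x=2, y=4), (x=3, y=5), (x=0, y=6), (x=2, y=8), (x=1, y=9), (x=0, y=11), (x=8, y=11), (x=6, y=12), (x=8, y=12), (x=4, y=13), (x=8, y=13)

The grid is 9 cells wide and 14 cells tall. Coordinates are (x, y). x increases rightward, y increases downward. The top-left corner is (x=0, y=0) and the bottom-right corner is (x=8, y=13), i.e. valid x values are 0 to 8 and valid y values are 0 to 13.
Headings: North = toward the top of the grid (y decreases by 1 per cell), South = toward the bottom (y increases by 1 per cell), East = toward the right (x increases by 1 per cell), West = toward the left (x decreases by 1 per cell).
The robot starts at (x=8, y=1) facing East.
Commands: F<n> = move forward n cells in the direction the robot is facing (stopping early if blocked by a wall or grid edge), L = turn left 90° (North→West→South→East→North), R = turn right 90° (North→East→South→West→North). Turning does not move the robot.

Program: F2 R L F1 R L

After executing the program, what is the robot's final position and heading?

Start: (x=8, y=1), facing East
  F2: move forward 0/2 (blocked), now at (x=8, y=1)
  R: turn right, now facing South
  L: turn left, now facing East
  F1: move forward 0/1 (blocked), now at (x=8, y=1)
  R: turn right, now facing South
  L: turn left, now facing East
Final: (x=8, y=1), facing East

Answer: Final position: (x=8, y=1), facing East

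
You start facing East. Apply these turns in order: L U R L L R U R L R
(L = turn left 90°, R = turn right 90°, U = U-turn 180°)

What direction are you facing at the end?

Start: East
  L (left (90° counter-clockwise)) -> North
  U (U-turn (180°)) -> South
  R (right (90° clockwise)) -> West
  L (left (90° counter-clockwise)) -> South
  L (left (90° counter-clockwise)) -> East
  R (right (90° clockwise)) -> South
  U (U-turn (180°)) -> North
  R (right (90° clockwise)) -> East
  L (left (90° counter-clockwise)) -> North
  R (right (90° clockwise)) -> East
Final: East

Answer: Final heading: East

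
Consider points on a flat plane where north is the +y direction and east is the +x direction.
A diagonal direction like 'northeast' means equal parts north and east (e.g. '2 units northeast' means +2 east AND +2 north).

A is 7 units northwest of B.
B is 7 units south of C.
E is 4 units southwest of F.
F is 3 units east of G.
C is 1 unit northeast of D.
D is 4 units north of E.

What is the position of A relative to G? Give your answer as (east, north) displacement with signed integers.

Place G at the origin (east=0, north=0).
  F is 3 units east of G: delta (east=+3, north=+0); F at (east=3, north=0).
  E is 4 units southwest of F: delta (east=-4, north=-4); E at (east=-1, north=-4).
  D is 4 units north of E: delta (east=+0, north=+4); D at (east=-1, north=0).
  C is 1 unit northeast of D: delta (east=+1, north=+1); C at (east=0, north=1).
  B is 7 units south of C: delta (east=+0, north=-7); B at (east=0, north=-6).
  A is 7 units northwest of B: delta (east=-7, north=+7); A at (east=-7, north=1).
Therefore A relative to G: (east=-7, north=1).

Answer: A is at (east=-7, north=1) relative to G.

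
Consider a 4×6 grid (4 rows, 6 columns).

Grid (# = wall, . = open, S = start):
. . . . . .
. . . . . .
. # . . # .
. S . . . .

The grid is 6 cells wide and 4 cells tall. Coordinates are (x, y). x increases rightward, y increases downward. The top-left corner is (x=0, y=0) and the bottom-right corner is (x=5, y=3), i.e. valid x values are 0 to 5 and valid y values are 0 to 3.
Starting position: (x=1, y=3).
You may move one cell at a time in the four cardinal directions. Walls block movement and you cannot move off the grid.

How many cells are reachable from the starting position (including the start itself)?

BFS flood-fill from (x=1, y=3):
  Distance 0: (x=1, y=3)
  Distance 1: (x=0, y=3), (x=2, y=3)
  Distance 2: (x=0, y=2), (x=2, y=2), (x=3, y=3)
  Distance 3: (x=0, y=1), (x=2, y=1), (x=3, y=2), (x=4, y=3)
  Distance 4: (x=0, y=0), (x=2, y=0), (x=1, y=1), (x=3, y=1), (x=5, y=3)
  Distance 5: (x=1, y=0), (x=3, y=0), (x=4, y=1), (x=5, y=2)
  Distance 6: (x=4, y=0), (x=5, y=1)
  Distance 7: (x=5, y=0)
Total reachable: 22 (grid has 22 open cells total)

Answer: Reachable cells: 22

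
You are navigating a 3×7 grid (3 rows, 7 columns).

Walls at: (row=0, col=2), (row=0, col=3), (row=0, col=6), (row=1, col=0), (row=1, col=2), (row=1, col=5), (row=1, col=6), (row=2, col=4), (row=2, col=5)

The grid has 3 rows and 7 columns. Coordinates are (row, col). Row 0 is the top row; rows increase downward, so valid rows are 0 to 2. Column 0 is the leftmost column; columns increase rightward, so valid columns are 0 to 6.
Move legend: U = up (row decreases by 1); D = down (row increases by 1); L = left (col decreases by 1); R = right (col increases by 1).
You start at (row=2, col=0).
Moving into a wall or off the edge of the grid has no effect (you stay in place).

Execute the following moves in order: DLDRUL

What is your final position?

Answer: Final position: (row=1, col=1)

Derivation:
Start: (row=2, col=0)
  D (down): blocked, stay at (row=2, col=0)
  L (left): blocked, stay at (row=2, col=0)
  D (down): blocked, stay at (row=2, col=0)
  R (right): (row=2, col=0) -> (row=2, col=1)
  U (up): (row=2, col=1) -> (row=1, col=1)
  L (left): blocked, stay at (row=1, col=1)
Final: (row=1, col=1)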